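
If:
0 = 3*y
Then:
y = 0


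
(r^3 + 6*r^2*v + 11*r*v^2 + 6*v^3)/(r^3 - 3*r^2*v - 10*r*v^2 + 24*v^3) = (r^2 + 3*r*v + 2*v^2)/(r^2 - 6*r*v + 8*v^2)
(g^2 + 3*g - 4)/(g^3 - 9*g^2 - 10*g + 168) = (g - 1)/(g^2 - 13*g + 42)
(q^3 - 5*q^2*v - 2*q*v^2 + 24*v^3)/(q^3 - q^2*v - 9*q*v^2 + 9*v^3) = (q^2 - 2*q*v - 8*v^2)/(q^2 + 2*q*v - 3*v^2)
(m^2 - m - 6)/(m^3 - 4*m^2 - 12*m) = (m - 3)/(m*(m - 6))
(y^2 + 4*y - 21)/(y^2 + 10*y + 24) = (y^2 + 4*y - 21)/(y^2 + 10*y + 24)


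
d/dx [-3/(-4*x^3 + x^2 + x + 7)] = 3*(-12*x^2 + 2*x + 1)/(-4*x^3 + x^2 + x + 7)^2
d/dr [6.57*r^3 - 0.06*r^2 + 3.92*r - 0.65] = 19.71*r^2 - 0.12*r + 3.92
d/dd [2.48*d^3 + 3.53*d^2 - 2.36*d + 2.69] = 7.44*d^2 + 7.06*d - 2.36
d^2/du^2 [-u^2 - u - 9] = -2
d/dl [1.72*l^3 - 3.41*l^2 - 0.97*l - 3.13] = 5.16*l^2 - 6.82*l - 0.97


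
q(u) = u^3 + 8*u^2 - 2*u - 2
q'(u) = 3*u^2 + 16*u - 2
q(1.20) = 8.85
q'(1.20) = 21.52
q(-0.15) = -1.52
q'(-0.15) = -4.33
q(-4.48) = 77.61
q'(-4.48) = -13.47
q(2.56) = 62.09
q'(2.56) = 58.62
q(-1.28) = 11.57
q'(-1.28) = -17.56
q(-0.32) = -0.57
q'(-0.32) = -6.81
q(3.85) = 165.95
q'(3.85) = 104.07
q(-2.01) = 26.22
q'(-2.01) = -22.04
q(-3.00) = 49.00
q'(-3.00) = -23.00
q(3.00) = 91.00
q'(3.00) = 73.00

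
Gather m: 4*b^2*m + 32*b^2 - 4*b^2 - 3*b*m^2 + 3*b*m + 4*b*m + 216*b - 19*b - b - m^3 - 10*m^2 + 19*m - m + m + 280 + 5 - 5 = 28*b^2 + 196*b - m^3 + m^2*(-3*b - 10) + m*(4*b^2 + 7*b + 19) + 280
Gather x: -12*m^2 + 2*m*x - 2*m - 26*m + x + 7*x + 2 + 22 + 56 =-12*m^2 - 28*m + x*(2*m + 8) + 80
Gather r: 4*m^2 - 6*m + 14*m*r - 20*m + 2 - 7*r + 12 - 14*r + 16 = 4*m^2 - 26*m + r*(14*m - 21) + 30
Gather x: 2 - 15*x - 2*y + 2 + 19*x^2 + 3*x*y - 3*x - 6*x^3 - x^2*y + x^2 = -6*x^3 + x^2*(20 - y) + x*(3*y - 18) - 2*y + 4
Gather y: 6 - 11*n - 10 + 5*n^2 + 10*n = 5*n^2 - n - 4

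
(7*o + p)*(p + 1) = 7*o*p + 7*o + p^2 + p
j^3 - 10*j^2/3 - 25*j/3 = j*(j - 5)*(j + 5/3)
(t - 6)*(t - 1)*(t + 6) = t^3 - t^2 - 36*t + 36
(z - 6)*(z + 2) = z^2 - 4*z - 12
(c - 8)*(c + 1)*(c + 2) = c^3 - 5*c^2 - 22*c - 16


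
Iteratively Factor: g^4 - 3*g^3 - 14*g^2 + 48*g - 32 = (g + 4)*(g^3 - 7*g^2 + 14*g - 8) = (g - 1)*(g + 4)*(g^2 - 6*g + 8) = (g - 4)*(g - 1)*(g + 4)*(g - 2)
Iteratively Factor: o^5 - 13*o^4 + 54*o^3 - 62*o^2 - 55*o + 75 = (o - 3)*(o^4 - 10*o^3 + 24*o^2 + 10*o - 25) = (o - 3)*(o + 1)*(o^3 - 11*o^2 + 35*o - 25) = (o - 5)*(o - 3)*(o + 1)*(o^2 - 6*o + 5) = (o - 5)*(o - 3)*(o - 1)*(o + 1)*(o - 5)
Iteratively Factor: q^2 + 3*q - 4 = (q - 1)*(q + 4)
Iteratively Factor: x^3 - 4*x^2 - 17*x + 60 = (x + 4)*(x^2 - 8*x + 15) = (x - 3)*(x + 4)*(x - 5)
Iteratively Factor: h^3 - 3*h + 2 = (h - 1)*(h^2 + h - 2) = (h - 1)*(h + 2)*(h - 1)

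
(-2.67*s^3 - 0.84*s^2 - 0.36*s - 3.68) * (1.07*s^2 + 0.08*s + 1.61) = -2.8569*s^5 - 1.1124*s^4 - 4.7511*s^3 - 5.3188*s^2 - 0.874*s - 5.9248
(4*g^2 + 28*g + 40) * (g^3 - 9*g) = 4*g^5 + 28*g^4 + 4*g^3 - 252*g^2 - 360*g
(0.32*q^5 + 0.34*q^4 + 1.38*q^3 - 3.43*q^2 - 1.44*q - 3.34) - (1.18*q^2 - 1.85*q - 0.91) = 0.32*q^5 + 0.34*q^4 + 1.38*q^3 - 4.61*q^2 + 0.41*q - 2.43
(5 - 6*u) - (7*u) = 5 - 13*u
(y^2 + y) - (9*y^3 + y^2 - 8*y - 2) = -9*y^3 + 9*y + 2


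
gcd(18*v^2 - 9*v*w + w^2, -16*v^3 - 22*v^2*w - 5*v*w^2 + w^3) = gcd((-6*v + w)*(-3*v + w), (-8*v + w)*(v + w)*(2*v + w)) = 1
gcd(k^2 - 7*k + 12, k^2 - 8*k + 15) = k - 3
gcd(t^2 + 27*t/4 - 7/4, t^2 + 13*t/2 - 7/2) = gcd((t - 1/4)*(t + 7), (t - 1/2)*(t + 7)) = t + 7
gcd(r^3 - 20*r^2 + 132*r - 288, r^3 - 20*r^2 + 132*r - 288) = r^3 - 20*r^2 + 132*r - 288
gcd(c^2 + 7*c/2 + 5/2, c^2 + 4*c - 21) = 1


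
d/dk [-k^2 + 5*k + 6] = 5 - 2*k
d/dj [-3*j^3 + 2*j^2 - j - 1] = -9*j^2 + 4*j - 1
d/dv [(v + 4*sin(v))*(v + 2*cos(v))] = -(v + 4*sin(v))*(2*sin(v) - 1) + (v + 2*cos(v))*(4*cos(v) + 1)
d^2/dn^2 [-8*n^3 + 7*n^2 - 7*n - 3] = 14 - 48*n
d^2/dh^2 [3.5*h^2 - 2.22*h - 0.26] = 7.00000000000000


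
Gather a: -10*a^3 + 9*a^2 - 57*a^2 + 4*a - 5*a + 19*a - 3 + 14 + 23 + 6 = -10*a^3 - 48*a^2 + 18*a + 40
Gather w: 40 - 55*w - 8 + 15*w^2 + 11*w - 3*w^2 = 12*w^2 - 44*w + 32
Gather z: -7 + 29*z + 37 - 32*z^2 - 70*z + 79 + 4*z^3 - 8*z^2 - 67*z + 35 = 4*z^3 - 40*z^2 - 108*z + 144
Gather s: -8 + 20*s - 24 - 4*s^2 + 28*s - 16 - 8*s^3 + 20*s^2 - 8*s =-8*s^3 + 16*s^2 + 40*s - 48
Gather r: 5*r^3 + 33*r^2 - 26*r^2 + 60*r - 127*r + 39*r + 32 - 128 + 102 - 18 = 5*r^3 + 7*r^2 - 28*r - 12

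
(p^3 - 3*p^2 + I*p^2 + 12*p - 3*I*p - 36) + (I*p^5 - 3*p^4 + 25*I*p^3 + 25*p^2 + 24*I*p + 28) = I*p^5 - 3*p^4 + p^3 + 25*I*p^3 + 22*p^2 + I*p^2 + 12*p + 21*I*p - 8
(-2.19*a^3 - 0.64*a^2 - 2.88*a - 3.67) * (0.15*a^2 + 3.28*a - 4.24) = -0.3285*a^5 - 7.2792*a^4 + 6.7544*a^3 - 7.2833*a^2 + 0.1736*a + 15.5608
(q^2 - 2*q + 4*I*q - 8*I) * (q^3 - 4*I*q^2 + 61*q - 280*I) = q^5 - 2*q^4 + 77*q^3 - 154*q^2 - 36*I*q^2 + 1120*q + 72*I*q - 2240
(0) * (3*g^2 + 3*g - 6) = 0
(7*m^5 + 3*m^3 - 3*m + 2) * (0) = 0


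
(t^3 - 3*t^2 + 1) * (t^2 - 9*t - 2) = t^5 - 12*t^4 + 25*t^3 + 7*t^2 - 9*t - 2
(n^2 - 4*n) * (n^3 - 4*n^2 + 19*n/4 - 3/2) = n^5 - 8*n^4 + 83*n^3/4 - 41*n^2/2 + 6*n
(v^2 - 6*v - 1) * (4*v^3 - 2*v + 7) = 4*v^5 - 24*v^4 - 6*v^3 + 19*v^2 - 40*v - 7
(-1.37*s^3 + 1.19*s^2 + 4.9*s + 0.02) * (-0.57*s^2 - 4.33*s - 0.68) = 0.7809*s^5 + 5.2538*s^4 - 7.0141*s^3 - 22.0376*s^2 - 3.4186*s - 0.0136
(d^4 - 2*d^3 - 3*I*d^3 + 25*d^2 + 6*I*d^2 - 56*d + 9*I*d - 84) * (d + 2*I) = d^5 - 2*d^4 - I*d^4 + 31*d^3 + 2*I*d^3 - 68*d^2 + 59*I*d^2 - 102*d - 112*I*d - 168*I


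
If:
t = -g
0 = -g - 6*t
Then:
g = 0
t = 0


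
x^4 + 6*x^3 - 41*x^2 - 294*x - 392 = (x - 7)*(x + 2)*(x + 4)*(x + 7)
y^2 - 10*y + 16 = (y - 8)*(y - 2)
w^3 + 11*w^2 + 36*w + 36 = (w + 2)*(w + 3)*(w + 6)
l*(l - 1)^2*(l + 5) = l^4 + 3*l^3 - 9*l^2 + 5*l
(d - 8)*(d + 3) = d^2 - 5*d - 24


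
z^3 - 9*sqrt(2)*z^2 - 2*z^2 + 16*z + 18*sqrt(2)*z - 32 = (z - 2)*(z - 8*sqrt(2))*(z - sqrt(2))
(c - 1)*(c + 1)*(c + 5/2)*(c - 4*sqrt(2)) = c^4 - 4*sqrt(2)*c^3 + 5*c^3/2 - 10*sqrt(2)*c^2 - c^2 - 5*c/2 + 4*sqrt(2)*c + 10*sqrt(2)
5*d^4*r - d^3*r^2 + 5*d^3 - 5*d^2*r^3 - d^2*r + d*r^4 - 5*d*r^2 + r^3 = (-5*d + r)*(-d + r)*(d + r)*(d*r + 1)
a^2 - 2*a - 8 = (a - 4)*(a + 2)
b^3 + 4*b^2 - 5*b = b*(b - 1)*(b + 5)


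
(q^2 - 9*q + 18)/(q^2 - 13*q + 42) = (q - 3)/(q - 7)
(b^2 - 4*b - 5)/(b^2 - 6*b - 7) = (b - 5)/(b - 7)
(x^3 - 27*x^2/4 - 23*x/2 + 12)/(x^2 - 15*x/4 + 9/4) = (x^2 - 6*x - 16)/(x - 3)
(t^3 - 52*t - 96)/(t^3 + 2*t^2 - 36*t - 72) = (t - 8)/(t - 6)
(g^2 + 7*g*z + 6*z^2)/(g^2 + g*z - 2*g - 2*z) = (g + 6*z)/(g - 2)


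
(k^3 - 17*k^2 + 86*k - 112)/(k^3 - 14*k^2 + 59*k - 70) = (k - 8)/(k - 5)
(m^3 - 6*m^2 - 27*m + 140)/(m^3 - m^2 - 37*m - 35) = (m - 4)/(m + 1)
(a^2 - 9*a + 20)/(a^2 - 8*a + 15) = (a - 4)/(a - 3)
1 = 1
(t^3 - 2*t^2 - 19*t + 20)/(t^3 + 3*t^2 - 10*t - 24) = (t^2 - 6*t + 5)/(t^2 - t - 6)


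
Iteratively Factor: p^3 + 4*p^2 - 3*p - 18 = (p + 3)*(p^2 + p - 6) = (p - 2)*(p + 3)*(p + 3)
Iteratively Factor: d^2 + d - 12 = (d - 3)*(d + 4)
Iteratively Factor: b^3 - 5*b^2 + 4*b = (b - 4)*(b^2 - b) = b*(b - 4)*(b - 1)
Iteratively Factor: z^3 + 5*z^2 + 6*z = (z)*(z^2 + 5*z + 6) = z*(z + 2)*(z + 3)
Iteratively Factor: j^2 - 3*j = (j - 3)*(j)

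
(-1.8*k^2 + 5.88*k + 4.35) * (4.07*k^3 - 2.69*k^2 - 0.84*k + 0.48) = -7.326*k^5 + 28.7736*k^4 + 3.3993*k^3 - 17.5047*k^2 - 0.831599999999999*k + 2.088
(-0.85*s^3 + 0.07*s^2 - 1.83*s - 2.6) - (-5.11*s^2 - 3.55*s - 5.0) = -0.85*s^3 + 5.18*s^2 + 1.72*s + 2.4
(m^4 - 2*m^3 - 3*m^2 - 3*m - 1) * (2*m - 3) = 2*m^5 - 7*m^4 + 3*m^2 + 7*m + 3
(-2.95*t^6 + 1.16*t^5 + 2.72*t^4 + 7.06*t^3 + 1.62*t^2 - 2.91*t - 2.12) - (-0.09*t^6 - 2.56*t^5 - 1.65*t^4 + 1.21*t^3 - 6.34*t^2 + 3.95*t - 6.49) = -2.86*t^6 + 3.72*t^5 + 4.37*t^4 + 5.85*t^3 + 7.96*t^2 - 6.86*t + 4.37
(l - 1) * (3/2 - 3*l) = -3*l^2 + 9*l/2 - 3/2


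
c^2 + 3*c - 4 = (c - 1)*(c + 4)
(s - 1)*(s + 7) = s^2 + 6*s - 7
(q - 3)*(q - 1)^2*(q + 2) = q^4 - 3*q^3 - 3*q^2 + 11*q - 6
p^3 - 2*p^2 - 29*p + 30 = (p - 6)*(p - 1)*(p + 5)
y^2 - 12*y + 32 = (y - 8)*(y - 4)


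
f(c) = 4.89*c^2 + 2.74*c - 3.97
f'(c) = 9.78*c + 2.74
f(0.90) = 2.46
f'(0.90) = 11.54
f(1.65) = 13.86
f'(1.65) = 18.88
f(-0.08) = -4.16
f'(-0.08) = 1.96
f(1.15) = 5.65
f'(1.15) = 13.99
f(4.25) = 96.00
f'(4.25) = 44.30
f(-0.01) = -4.00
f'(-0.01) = 2.64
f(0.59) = -0.65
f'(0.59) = 8.51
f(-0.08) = -4.16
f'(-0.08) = 1.96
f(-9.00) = 367.46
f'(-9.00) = -85.28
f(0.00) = -3.97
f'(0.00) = 2.74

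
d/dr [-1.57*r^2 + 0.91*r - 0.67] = 0.91 - 3.14*r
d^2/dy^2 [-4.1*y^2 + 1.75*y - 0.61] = -8.20000000000000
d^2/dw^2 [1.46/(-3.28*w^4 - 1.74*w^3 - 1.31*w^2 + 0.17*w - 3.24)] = ((57.4656*w^2 + 15.2424*w + 3.8252)*(3.28*w^4 + 1.74*w^3 + 1.31*w^2 - 0.17*w + 3.24) - 1.46*(13.12*w^3 + 5.22*w^2 + 2.62*w - 0.17)*(26.24*w^3 + 10.44*w^2 + 5.24*w - 0.34))/(3.28*w^4 + 1.74*w^3 + 1.31*w^2 - 0.17*w + 3.24)^3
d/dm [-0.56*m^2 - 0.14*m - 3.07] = -1.12*m - 0.14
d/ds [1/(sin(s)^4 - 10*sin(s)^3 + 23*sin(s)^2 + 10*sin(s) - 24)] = 2*(-2*sin(s)^3 + 15*sin(s)^2 - 23*sin(s) - 5)/((sin(s) - 6)^2*(sin(s) - 4)^2*cos(s)^3)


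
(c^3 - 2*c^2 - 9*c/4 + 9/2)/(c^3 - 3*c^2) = (4*c^3 - 8*c^2 - 9*c + 18)/(4*c^2*(c - 3))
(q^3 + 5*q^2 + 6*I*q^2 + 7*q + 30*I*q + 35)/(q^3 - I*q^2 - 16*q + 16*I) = (q^2 + q*(5 + 7*I) + 35*I)/(q^2 - 16)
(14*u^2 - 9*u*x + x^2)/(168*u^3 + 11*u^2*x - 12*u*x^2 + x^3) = (-2*u + x)/(-24*u^2 - 5*u*x + x^2)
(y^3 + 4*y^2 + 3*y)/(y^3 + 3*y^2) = (y + 1)/y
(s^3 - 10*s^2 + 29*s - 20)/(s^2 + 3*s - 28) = (s^2 - 6*s + 5)/(s + 7)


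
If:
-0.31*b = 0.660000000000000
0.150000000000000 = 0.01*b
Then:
No Solution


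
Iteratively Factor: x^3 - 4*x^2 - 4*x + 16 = (x - 4)*(x^2 - 4) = (x - 4)*(x - 2)*(x + 2)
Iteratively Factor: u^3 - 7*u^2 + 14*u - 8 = (u - 2)*(u^2 - 5*u + 4) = (u - 4)*(u - 2)*(u - 1)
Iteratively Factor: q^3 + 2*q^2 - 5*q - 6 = (q + 3)*(q^2 - q - 2) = (q - 2)*(q + 3)*(q + 1)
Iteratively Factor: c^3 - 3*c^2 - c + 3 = (c - 3)*(c^2 - 1) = (c - 3)*(c + 1)*(c - 1)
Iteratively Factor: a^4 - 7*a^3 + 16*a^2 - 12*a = (a)*(a^3 - 7*a^2 + 16*a - 12) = a*(a - 3)*(a^2 - 4*a + 4) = a*(a - 3)*(a - 2)*(a - 2)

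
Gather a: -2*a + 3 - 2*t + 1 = -2*a - 2*t + 4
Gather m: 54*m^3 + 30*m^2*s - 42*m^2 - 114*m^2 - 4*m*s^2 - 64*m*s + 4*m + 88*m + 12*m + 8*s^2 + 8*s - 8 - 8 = 54*m^3 + m^2*(30*s - 156) + m*(-4*s^2 - 64*s + 104) + 8*s^2 + 8*s - 16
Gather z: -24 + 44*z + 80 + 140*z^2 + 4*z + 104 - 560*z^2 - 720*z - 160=-420*z^2 - 672*z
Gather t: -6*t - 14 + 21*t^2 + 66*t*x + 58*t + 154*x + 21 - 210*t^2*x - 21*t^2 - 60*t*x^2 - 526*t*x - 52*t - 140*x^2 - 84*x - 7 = -210*t^2*x + t*(-60*x^2 - 460*x) - 140*x^2 + 70*x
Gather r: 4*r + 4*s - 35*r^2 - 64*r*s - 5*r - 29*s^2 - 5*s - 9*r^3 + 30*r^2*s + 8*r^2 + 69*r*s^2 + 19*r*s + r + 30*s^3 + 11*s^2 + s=-9*r^3 + r^2*(30*s - 27) + r*(69*s^2 - 45*s) + 30*s^3 - 18*s^2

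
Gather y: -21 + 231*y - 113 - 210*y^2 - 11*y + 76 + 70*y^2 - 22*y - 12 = -140*y^2 + 198*y - 70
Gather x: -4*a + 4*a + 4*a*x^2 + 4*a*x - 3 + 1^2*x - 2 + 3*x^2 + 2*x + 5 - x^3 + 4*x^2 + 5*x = -x^3 + x^2*(4*a + 7) + x*(4*a + 8)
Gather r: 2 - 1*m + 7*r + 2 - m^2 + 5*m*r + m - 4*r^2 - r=-m^2 - 4*r^2 + r*(5*m + 6) + 4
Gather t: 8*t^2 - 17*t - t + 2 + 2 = 8*t^2 - 18*t + 4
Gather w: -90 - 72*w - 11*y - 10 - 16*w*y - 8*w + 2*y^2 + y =w*(-16*y - 80) + 2*y^2 - 10*y - 100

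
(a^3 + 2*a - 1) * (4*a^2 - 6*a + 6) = 4*a^5 - 6*a^4 + 14*a^3 - 16*a^2 + 18*a - 6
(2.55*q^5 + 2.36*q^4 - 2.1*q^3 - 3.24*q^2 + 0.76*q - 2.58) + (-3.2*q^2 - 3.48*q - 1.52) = 2.55*q^5 + 2.36*q^4 - 2.1*q^3 - 6.44*q^2 - 2.72*q - 4.1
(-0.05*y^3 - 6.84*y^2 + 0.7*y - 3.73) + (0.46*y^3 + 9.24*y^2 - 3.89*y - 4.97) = 0.41*y^3 + 2.4*y^2 - 3.19*y - 8.7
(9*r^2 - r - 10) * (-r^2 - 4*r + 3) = -9*r^4 - 35*r^3 + 41*r^2 + 37*r - 30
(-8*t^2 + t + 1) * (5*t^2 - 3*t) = -40*t^4 + 29*t^3 + 2*t^2 - 3*t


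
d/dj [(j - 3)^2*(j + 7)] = (j - 3)*(3*j + 11)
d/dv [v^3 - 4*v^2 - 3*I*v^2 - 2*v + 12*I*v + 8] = 3*v^2 - 8*v - 6*I*v - 2 + 12*I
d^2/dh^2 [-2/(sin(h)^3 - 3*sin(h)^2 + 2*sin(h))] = 2*(9*sin(h)^2 - 24*sin(h) + 4 + 34/sin(h) - 28/sin(h)^2 + 8/sin(h)^3)/((sin(h) - 2)^3*(sin(h) - 1)^2)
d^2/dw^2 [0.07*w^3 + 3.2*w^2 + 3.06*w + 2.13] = 0.42*w + 6.4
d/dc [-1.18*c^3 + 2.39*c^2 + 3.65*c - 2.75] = -3.54*c^2 + 4.78*c + 3.65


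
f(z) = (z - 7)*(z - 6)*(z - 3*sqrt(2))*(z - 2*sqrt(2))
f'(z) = (z - 7)*(z - 6)*(z - 3*sqrt(2)) + (z - 7)*(z - 6)*(z - 2*sqrt(2)) + (z - 7)*(z - 3*sqrt(2))*(z - 2*sqrt(2)) + (z - 6)*(z - 3*sqrt(2))*(z - 2*sqrt(2)) = 4*z^3 - 39*z^2 - 15*sqrt(2)*z^2 + 108*z + 130*sqrt(2)*z - 210*sqrt(2) - 156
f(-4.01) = 6219.72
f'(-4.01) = -2849.45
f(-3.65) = 5254.95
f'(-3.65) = -2514.93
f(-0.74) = 927.55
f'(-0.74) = -703.55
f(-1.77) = 1884.06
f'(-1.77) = -1180.38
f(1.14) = 149.19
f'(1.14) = -192.61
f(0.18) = 427.07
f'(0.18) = -402.38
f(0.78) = 230.30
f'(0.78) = -260.08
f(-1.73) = 1837.28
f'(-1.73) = -1158.80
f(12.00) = 2134.42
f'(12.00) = 1290.49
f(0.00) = 504.00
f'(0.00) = -452.98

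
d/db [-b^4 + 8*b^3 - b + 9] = -4*b^3 + 24*b^2 - 1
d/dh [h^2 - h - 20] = 2*h - 1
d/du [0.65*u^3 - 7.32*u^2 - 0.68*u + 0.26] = 1.95*u^2 - 14.64*u - 0.68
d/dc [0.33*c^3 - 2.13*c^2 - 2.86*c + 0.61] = 0.99*c^2 - 4.26*c - 2.86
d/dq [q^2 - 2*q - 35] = 2*q - 2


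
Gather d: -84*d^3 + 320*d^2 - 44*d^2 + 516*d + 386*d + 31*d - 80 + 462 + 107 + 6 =-84*d^3 + 276*d^2 + 933*d + 495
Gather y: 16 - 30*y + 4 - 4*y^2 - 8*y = -4*y^2 - 38*y + 20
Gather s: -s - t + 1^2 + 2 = -s - t + 3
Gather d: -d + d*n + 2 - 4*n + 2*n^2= d*(n - 1) + 2*n^2 - 4*n + 2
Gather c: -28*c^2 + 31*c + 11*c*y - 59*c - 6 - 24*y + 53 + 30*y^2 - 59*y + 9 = -28*c^2 + c*(11*y - 28) + 30*y^2 - 83*y + 56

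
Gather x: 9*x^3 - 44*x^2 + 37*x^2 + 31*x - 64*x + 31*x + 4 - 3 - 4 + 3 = 9*x^3 - 7*x^2 - 2*x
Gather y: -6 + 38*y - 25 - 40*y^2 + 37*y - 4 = -40*y^2 + 75*y - 35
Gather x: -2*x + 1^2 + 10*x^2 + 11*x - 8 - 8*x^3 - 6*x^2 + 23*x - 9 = -8*x^3 + 4*x^2 + 32*x - 16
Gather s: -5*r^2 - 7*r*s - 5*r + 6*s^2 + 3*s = -5*r^2 - 5*r + 6*s^2 + s*(3 - 7*r)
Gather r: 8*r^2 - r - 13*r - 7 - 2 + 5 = 8*r^2 - 14*r - 4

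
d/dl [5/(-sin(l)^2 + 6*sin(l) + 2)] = 10*(sin(l) - 3)*cos(l)/(6*sin(l) + cos(l)^2 + 1)^2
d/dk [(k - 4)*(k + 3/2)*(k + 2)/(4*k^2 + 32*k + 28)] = (k^4 + 16*k^3 + 28*k^2 + 17*k + 19)/(4*(k^4 + 16*k^3 + 78*k^2 + 112*k + 49))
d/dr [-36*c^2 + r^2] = 2*r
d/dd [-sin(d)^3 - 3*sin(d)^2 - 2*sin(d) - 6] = (-6*sin(d) + 3*cos(d)^2 - 5)*cos(d)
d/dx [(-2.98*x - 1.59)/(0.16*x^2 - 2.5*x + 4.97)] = (0.4768*x^2 + 0.5088*x - 18.7856)/(0.0256*x^4 - 0.8*x^3 + 7.8404*x^2 - 24.85*x + 24.7009)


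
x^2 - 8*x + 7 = (x - 7)*(x - 1)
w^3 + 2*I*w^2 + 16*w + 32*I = (w - 4*I)*(w + 2*I)*(w + 4*I)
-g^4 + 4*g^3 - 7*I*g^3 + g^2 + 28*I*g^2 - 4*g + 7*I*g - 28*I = (g - 4)*(g + 7*I)*(I*g - I)*(I*g + I)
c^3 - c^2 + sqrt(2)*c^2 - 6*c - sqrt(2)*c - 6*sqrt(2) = (c - 3)*(c + 2)*(c + sqrt(2))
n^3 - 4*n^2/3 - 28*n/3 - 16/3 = (n - 4)*(n + 2/3)*(n + 2)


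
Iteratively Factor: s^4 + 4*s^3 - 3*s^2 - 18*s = (s + 3)*(s^3 + s^2 - 6*s) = s*(s + 3)*(s^2 + s - 6) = s*(s + 3)^2*(s - 2)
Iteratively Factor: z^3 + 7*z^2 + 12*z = (z + 3)*(z^2 + 4*z) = z*(z + 3)*(z + 4)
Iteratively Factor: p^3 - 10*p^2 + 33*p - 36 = (p - 4)*(p^2 - 6*p + 9) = (p - 4)*(p - 3)*(p - 3)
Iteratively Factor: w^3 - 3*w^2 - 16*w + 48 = (w + 4)*(w^2 - 7*w + 12) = (w - 3)*(w + 4)*(w - 4)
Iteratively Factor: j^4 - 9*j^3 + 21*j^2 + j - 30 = (j - 2)*(j^3 - 7*j^2 + 7*j + 15) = (j - 2)*(j + 1)*(j^2 - 8*j + 15) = (j - 5)*(j - 2)*(j + 1)*(j - 3)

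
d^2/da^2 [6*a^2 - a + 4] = 12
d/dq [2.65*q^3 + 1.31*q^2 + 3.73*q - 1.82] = 7.95*q^2 + 2.62*q + 3.73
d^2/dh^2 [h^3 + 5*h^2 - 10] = 6*h + 10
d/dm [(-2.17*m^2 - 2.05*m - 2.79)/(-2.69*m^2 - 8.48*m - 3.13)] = (12.8871*m^2 - 1.426*m - 17.2427)/(7.2361*m^4 + 45.6224*m^3 + 88.7498*m^2 + 53.0848*m + 9.7969)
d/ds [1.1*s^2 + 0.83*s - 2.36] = 2.2*s + 0.83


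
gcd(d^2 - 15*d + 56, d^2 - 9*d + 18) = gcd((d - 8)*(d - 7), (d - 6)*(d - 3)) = 1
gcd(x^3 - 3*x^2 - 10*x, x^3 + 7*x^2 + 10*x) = x^2 + 2*x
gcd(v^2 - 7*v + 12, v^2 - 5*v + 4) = v - 4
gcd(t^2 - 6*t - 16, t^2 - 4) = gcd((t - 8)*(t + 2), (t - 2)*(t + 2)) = t + 2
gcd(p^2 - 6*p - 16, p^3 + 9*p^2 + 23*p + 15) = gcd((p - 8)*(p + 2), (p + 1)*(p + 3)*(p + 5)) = 1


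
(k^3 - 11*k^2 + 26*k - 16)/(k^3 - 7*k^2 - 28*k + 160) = (k^2 - 3*k + 2)/(k^2 + k - 20)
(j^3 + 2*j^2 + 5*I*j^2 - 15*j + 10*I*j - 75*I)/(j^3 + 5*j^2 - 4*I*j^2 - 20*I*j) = (j^2 + j*(-3 + 5*I) - 15*I)/(j*(j - 4*I))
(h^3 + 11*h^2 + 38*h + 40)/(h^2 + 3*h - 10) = (h^2 + 6*h + 8)/(h - 2)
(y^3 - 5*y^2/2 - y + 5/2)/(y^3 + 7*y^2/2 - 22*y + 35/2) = (y + 1)/(y + 7)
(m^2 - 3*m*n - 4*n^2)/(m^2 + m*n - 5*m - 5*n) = (m - 4*n)/(m - 5)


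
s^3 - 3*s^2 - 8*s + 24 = (s - 3)*(s - 2*sqrt(2))*(s + 2*sqrt(2))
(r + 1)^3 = r^3 + 3*r^2 + 3*r + 1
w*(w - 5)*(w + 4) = w^3 - w^2 - 20*w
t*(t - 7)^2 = t^3 - 14*t^2 + 49*t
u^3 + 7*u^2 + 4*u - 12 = (u - 1)*(u + 2)*(u + 6)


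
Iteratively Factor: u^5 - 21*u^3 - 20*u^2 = (u - 5)*(u^4 + 5*u^3 + 4*u^2) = u*(u - 5)*(u^3 + 5*u^2 + 4*u) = u^2*(u - 5)*(u^2 + 5*u + 4) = u^2*(u - 5)*(u + 4)*(u + 1)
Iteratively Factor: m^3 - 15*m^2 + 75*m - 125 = (m - 5)*(m^2 - 10*m + 25) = (m - 5)^2*(m - 5)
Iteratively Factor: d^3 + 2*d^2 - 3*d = (d + 3)*(d^2 - d) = d*(d + 3)*(d - 1)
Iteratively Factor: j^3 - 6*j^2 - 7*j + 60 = (j + 3)*(j^2 - 9*j + 20) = (j - 4)*(j + 3)*(j - 5)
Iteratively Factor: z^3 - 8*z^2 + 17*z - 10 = (z - 5)*(z^2 - 3*z + 2) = (z - 5)*(z - 1)*(z - 2)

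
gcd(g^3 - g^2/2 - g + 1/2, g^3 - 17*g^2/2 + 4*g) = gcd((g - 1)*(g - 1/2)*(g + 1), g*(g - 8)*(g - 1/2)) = g - 1/2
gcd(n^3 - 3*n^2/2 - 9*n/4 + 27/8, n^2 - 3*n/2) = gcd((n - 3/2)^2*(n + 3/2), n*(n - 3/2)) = n - 3/2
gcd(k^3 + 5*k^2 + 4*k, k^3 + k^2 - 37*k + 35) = 1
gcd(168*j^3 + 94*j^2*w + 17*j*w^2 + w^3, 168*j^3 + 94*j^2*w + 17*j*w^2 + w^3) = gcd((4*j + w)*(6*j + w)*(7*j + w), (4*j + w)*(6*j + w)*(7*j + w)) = 168*j^3 + 94*j^2*w + 17*j*w^2 + w^3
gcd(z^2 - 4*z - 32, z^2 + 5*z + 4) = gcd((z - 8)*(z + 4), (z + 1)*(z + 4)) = z + 4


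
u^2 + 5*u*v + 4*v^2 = (u + v)*(u + 4*v)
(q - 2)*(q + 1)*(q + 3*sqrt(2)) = q^3 - q^2 + 3*sqrt(2)*q^2 - 3*sqrt(2)*q - 2*q - 6*sqrt(2)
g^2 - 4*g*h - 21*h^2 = (g - 7*h)*(g + 3*h)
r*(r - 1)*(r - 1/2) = r^3 - 3*r^2/2 + r/2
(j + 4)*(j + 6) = j^2 + 10*j + 24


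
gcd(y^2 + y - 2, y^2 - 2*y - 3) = 1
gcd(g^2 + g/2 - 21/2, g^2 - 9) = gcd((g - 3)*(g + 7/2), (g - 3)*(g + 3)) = g - 3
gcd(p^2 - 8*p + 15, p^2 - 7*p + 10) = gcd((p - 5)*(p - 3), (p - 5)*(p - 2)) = p - 5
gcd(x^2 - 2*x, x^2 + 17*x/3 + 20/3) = 1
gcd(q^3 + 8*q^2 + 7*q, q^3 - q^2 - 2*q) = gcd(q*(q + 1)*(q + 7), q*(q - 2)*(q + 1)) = q^2 + q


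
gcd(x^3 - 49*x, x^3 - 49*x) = x^3 - 49*x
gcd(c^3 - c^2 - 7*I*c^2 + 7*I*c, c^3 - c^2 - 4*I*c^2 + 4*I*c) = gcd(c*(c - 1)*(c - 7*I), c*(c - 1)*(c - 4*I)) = c^2 - c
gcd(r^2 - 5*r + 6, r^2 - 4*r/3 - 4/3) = r - 2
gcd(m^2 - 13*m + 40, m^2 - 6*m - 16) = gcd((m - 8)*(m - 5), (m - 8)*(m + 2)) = m - 8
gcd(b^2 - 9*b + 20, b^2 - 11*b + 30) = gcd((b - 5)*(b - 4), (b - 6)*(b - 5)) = b - 5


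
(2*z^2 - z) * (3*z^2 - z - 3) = 6*z^4 - 5*z^3 - 5*z^2 + 3*z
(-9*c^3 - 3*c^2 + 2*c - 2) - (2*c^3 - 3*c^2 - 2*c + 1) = -11*c^3 + 4*c - 3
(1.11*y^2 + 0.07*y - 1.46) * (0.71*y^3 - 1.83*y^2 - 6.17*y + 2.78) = 0.7881*y^5 - 1.9816*y^4 - 8.0134*y^3 + 5.3257*y^2 + 9.2028*y - 4.0588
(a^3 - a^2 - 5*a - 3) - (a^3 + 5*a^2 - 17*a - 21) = -6*a^2 + 12*a + 18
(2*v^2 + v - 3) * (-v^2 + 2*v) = -2*v^4 + 3*v^3 + 5*v^2 - 6*v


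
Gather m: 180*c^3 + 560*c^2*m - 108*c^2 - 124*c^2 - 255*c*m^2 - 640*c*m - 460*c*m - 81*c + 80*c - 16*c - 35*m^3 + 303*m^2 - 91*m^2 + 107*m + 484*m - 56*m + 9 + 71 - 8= 180*c^3 - 232*c^2 - 17*c - 35*m^3 + m^2*(212 - 255*c) + m*(560*c^2 - 1100*c + 535) + 72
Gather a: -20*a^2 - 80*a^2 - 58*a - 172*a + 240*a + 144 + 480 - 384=-100*a^2 + 10*a + 240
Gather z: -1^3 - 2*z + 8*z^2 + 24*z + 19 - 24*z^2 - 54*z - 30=-16*z^2 - 32*z - 12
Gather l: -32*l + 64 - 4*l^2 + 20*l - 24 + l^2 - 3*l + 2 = -3*l^2 - 15*l + 42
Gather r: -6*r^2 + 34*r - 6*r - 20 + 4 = -6*r^2 + 28*r - 16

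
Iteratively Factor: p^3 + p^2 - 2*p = (p + 2)*(p^2 - p) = p*(p + 2)*(p - 1)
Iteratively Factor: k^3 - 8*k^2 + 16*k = (k - 4)*(k^2 - 4*k) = (k - 4)^2*(k)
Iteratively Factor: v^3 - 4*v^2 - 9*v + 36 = (v - 4)*(v^2 - 9) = (v - 4)*(v - 3)*(v + 3)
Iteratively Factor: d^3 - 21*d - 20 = (d + 1)*(d^2 - d - 20) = (d + 1)*(d + 4)*(d - 5)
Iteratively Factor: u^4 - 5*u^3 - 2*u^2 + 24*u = (u - 4)*(u^3 - u^2 - 6*u) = u*(u - 4)*(u^2 - u - 6) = u*(u - 4)*(u + 2)*(u - 3)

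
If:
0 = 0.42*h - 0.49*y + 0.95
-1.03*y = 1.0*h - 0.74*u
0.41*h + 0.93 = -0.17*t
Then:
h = 1.16666666666667*y - 2.26190476190476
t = -2.81372549019608*y - 0.015406162464986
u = 2.96846846846847*y - 3.05662805662806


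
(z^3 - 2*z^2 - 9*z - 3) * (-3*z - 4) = -3*z^4 + 2*z^3 + 35*z^2 + 45*z + 12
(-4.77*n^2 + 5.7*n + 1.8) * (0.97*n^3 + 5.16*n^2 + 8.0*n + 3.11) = -4.6269*n^5 - 19.0842*n^4 - 7.002*n^3 + 40.0533*n^2 + 32.127*n + 5.598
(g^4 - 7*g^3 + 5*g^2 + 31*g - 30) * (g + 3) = g^5 - 4*g^4 - 16*g^3 + 46*g^2 + 63*g - 90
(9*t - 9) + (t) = 10*t - 9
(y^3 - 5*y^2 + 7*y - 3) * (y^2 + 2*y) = y^5 - 3*y^4 - 3*y^3 + 11*y^2 - 6*y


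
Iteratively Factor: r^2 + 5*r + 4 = (r + 4)*(r + 1)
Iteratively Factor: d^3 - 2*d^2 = (d)*(d^2 - 2*d) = d*(d - 2)*(d)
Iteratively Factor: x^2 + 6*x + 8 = (x + 4)*(x + 2)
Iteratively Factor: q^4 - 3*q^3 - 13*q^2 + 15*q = (q)*(q^3 - 3*q^2 - 13*q + 15) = q*(q - 1)*(q^2 - 2*q - 15) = q*(q - 1)*(q + 3)*(q - 5)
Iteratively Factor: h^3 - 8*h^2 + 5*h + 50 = (h - 5)*(h^2 - 3*h - 10) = (h - 5)^2*(h + 2)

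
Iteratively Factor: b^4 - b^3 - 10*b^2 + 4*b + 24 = (b + 2)*(b^3 - 3*b^2 - 4*b + 12) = (b + 2)^2*(b^2 - 5*b + 6) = (b - 2)*(b + 2)^2*(b - 3)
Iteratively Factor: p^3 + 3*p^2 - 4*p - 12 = (p - 2)*(p^2 + 5*p + 6) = (p - 2)*(p + 3)*(p + 2)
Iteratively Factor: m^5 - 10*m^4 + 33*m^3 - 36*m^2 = (m - 3)*(m^4 - 7*m^3 + 12*m^2) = (m - 4)*(m - 3)*(m^3 - 3*m^2) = m*(m - 4)*(m - 3)*(m^2 - 3*m) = m^2*(m - 4)*(m - 3)*(m - 3)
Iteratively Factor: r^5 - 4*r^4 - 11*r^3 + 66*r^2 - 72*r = (r - 3)*(r^4 - r^3 - 14*r^2 + 24*r) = r*(r - 3)*(r^3 - r^2 - 14*r + 24) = r*(r - 3)*(r + 4)*(r^2 - 5*r + 6) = r*(r - 3)^2*(r + 4)*(r - 2)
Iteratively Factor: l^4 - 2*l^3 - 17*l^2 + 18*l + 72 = (l - 4)*(l^3 + 2*l^2 - 9*l - 18) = (l - 4)*(l + 2)*(l^2 - 9) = (l - 4)*(l - 3)*(l + 2)*(l + 3)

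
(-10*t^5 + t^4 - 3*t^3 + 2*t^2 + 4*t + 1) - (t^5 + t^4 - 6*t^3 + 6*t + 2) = -11*t^5 + 3*t^3 + 2*t^2 - 2*t - 1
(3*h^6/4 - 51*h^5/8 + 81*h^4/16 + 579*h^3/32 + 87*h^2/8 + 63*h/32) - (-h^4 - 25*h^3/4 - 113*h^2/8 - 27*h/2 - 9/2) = 3*h^6/4 - 51*h^5/8 + 97*h^4/16 + 779*h^3/32 + 25*h^2 + 495*h/32 + 9/2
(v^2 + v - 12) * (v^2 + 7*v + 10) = v^4 + 8*v^3 + 5*v^2 - 74*v - 120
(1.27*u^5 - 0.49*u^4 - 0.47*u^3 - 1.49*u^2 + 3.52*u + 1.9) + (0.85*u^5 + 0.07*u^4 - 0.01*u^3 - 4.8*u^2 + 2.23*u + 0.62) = 2.12*u^5 - 0.42*u^4 - 0.48*u^3 - 6.29*u^2 + 5.75*u + 2.52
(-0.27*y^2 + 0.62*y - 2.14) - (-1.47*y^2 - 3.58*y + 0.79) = 1.2*y^2 + 4.2*y - 2.93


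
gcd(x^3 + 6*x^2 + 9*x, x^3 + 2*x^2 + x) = x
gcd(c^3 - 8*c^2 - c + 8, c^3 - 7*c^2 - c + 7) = c^2 - 1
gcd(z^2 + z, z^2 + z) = z^2 + z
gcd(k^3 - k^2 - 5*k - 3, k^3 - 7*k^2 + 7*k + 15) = k^2 - 2*k - 3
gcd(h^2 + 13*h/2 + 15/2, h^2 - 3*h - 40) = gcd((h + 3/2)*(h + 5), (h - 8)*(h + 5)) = h + 5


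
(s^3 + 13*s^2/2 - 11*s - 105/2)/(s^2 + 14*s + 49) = (2*s^2 - s - 15)/(2*(s + 7))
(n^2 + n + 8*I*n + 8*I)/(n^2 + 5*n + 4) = (n + 8*I)/(n + 4)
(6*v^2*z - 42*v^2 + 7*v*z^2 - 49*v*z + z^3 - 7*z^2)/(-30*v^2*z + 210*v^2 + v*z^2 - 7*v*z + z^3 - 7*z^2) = (v + z)/(-5*v + z)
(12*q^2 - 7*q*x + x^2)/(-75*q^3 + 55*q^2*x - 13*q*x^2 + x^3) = (-4*q + x)/(25*q^2 - 10*q*x + x^2)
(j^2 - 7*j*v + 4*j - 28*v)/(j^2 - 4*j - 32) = (j - 7*v)/(j - 8)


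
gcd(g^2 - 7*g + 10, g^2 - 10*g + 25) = g - 5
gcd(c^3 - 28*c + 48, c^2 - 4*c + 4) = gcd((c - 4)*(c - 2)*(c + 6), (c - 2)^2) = c - 2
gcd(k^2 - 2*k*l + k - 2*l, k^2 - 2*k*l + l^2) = 1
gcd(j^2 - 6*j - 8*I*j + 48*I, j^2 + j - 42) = j - 6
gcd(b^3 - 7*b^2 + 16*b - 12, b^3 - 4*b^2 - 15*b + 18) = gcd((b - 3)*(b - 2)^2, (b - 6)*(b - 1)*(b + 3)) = 1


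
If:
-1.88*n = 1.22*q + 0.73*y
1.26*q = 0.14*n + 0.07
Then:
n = -0.362183020948181*y - 0.0336273428886439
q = 0.051819184123484 - 0.0402425578831312*y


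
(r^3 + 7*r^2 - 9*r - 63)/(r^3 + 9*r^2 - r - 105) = (r + 3)/(r + 5)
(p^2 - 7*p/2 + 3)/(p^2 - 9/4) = 2*(p - 2)/(2*p + 3)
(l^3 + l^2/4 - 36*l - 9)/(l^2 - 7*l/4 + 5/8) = 2*(4*l^3 + l^2 - 144*l - 36)/(8*l^2 - 14*l + 5)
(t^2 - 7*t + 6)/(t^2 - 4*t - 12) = (t - 1)/(t + 2)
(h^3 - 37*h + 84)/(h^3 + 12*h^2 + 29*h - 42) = (h^2 - 7*h + 12)/(h^2 + 5*h - 6)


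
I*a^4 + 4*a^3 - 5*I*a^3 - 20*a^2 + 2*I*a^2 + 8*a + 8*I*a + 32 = (a - 4)*(a - 2)*(a - 4*I)*(I*a + I)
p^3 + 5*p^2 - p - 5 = (p - 1)*(p + 1)*(p + 5)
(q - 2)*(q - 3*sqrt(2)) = q^2 - 3*sqrt(2)*q - 2*q + 6*sqrt(2)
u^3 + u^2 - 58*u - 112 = (u - 8)*(u + 2)*(u + 7)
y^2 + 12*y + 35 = (y + 5)*(y + 7)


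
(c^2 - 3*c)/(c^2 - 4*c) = (c - 3)/(c - 4)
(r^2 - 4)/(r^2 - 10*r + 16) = (r + 2)/(r - 8)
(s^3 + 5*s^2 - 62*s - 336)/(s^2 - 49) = (s^2 - 2*s - 48)/(s - 7)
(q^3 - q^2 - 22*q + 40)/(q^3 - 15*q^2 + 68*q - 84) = (q^2 + q - 20)/(q^2 - 13*q + 42)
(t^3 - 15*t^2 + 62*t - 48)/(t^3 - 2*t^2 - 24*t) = (t^2 - 9*t + 8)/(t*(t + 4))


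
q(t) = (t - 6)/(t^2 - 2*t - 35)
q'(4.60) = -0.02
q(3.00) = 0.09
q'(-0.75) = -0.05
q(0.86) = 0.14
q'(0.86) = -0.03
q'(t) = (2 - 2*t)*(t - 6)/(t^2 - 2*t - 35)^2 + 1/(t^2 - 2*t - 35)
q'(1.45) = -0.02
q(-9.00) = -0.23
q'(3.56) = -0.02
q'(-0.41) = -0.05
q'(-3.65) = -0.50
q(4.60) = 0.06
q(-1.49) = 0.25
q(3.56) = 0.08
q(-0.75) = 0.20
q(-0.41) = 0.19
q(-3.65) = 0.67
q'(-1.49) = -0.08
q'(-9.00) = -0.06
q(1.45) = 0.13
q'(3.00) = -0.02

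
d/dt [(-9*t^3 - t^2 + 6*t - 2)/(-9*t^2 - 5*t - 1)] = (81*t^4 + 90*t^3 + 86*t^2 - 34*t - 16)/(81*t^4 + 90*t^3 + 43*t^2 + 10*t + 1)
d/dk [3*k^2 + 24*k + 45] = 6*k + 24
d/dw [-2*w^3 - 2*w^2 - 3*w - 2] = -6*w^2 - 4*w - 3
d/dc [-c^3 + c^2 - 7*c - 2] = -3*c^2 + 2*c - 7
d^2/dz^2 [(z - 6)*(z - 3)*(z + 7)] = 6*z - 4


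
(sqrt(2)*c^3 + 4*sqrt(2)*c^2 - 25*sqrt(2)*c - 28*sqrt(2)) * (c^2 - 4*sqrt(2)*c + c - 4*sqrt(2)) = sqrt(2)*c^5 - 8*c^4 + 5*sqrt(2)*c^4 - 40*c^3 - 21*sqrt(2)*c^3 - 53*sqrt(2)*c^2 + 168*c^2 - 28*sqrt(2)*c + 424*c + 224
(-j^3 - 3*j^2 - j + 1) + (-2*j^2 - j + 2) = -j^3 - 5*j^2 - 2*j + 3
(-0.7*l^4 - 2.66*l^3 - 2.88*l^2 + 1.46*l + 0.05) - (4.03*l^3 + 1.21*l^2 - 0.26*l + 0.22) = -0.7*l^4 - 6.69*l^3 - 4.09*l^2 + 1.72*l - 0.17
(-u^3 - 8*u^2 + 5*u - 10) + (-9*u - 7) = -u^3 - 8*u^2 - 4*u - 17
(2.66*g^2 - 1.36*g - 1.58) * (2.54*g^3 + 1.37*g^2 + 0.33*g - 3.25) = 6.7564*g^5 + 0.1898*g^4 - 4.9986*g^3 - 11.2584*g^2 + 3.8986*g + 5.135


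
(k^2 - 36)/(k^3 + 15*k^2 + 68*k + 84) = (k - 6)/(k^2 + 9*k + 14)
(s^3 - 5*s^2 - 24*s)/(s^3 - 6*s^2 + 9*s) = (s^2 - 5*s - 24)/(s^2 - 6*s + 9)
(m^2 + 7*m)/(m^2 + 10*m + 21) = m/(m + 3)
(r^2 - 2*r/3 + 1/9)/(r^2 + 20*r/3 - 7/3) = (r - 1/3)/(r + 7)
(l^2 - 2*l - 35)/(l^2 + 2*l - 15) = (l - 7)/(l - 3)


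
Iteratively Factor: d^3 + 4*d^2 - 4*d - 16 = (d + 4)*(d^2 - 4) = (d - 2)*(d + 4)*(d + 2)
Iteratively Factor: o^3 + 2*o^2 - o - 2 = (o - 1)*(o^2 + 3*o + 2) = (o - 1)*(o + 2)*(o + 1)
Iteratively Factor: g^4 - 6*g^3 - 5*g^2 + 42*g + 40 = (g - 4)*(g^3 - 2*g^2 - 13*g - 10) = (g - 5)*(g - 4)*(g^2 + 3*g + 2) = (g - 5)*(g - 4)*(g + 2)*(g + 1)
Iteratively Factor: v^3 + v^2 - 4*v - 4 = (v - 2)*(v^2 + 3*v + 2) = (v - 2)*(v + 2)*(v + 1)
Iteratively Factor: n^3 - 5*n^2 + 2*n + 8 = (n - 2)*(n^2 - 3*n - 4) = (n - 2)*(n + 1)*(n - 4)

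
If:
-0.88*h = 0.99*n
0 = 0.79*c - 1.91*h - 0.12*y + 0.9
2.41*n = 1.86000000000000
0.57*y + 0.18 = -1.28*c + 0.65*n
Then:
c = -2.35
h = -0.87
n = 0.77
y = 5.84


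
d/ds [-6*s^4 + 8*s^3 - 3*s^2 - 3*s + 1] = -24*s^3 + 24*s^2 - 6*s - 3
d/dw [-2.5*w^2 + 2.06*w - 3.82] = 2.06 - 5.0*w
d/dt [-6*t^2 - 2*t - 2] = -12*t - 2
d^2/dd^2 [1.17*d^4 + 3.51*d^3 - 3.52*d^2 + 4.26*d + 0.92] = 14.04*d^2 + 21.06*d - 7.04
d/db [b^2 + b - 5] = 2*b + 1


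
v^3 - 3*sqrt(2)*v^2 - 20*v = v*(v - 5*sqrt(2))*(v + 2*sqrt(2))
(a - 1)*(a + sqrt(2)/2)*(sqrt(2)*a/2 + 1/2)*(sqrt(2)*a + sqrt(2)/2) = a^4 - a^3/2 + sqrt(2)*a^3 - sqrt(2)*a^2/2 - sqrt(2)*a/2 - a/4 - 1/4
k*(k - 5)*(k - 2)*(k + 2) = k^4 - 5*k^3 - 4*k^2 + 20*k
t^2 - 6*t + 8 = (t - 4)*(t - 2)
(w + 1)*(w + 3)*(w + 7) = w^3 + 11*w^2 + 31*w + 21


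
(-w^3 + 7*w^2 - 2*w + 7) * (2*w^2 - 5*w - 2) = -2*w^5 + 19*w^4 - 37*w^3 + 10*w^2 - 31*w - 14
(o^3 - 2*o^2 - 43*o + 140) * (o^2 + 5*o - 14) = o^5 + 3*o^4 - 67*o^3 - 47*o^2 + 1302*o - 1960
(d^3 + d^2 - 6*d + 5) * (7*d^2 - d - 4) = 7*d^5 + 6*d^4 - 47*d^3 + 37*d^2 + 19*d - 20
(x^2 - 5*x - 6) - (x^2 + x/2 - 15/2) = 3/2 - 11*x/2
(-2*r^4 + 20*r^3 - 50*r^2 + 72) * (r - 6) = -2*r^5 + 32*r^4 - 170*r^3 + 300*r^2 + 72*r - 432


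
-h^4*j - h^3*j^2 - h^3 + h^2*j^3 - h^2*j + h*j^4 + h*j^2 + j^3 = (-h + j)*(h + j)^2*(h*j + 1)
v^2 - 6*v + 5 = (v - 5)*(v - 1)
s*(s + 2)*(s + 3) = s^3 + 5*s^2 + 6*s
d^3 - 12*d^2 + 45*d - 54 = (d - 6)*(d - 3)^2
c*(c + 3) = c^2 + 3*c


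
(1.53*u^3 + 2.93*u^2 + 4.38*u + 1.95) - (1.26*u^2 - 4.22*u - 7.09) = 1.53*u^3 + 1.67*u^2 + 8.6*u + 9.04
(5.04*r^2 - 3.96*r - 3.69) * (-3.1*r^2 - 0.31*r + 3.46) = -15.624*r^4 + 10.7136*r^3 + 30.105*r^2 - 12.5577*r - 12.7674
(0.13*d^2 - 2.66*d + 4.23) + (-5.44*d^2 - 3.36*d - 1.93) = -5.31*d^2 - 6.02*d + 2.3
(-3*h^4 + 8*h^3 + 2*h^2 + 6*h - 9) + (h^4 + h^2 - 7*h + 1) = -2*h^4 + 8*h^3 + 3*h^2 - h - 8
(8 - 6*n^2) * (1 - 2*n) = 12*n^3 - 6*n^2 - 16*n + 8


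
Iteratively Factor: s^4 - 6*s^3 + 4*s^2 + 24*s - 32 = (s - 4)*(s^3 - 2*s^2 - 4*s + 8) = (s - 4)*(s - 2)*(s^2 - 4) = (s - 4)*(s - 2)*(s + 2)*(s - 2)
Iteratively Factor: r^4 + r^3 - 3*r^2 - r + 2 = (r + 2)*(r^3 - r^2 - r + 1) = (r + 1)*(r + 2)*(r^2 - 2*r + 1) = (r - 1)*(r + 1)*(r + 2)*(r - 1)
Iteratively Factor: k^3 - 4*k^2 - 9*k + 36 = (k + 3)*(k^2 - 7*k + 12) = (k - 3)*(k + 3)*(k - 4)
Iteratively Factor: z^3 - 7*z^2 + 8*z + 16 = (z - 4)*(z^2 - 3*z - 4) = (z - 4)*(z + 1)*(z - 4)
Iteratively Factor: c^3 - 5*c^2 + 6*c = (c - 2)*(c^2 - 3*c) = (c - 3)*(c - 2)*(c)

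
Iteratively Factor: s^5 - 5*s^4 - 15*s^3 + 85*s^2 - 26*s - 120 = (s - 3)*(s^4 - 2*s^3 - 21*s^2 + 22*s + 40) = (s - 3)*(s + 1)*(s^3 - 3*s^2 - 18*s + 40) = (s - 3)*(s - 2)*(s + 1)*(s^2 - s - 20) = (s - 3)*(s - 2)*(s + 1)*(s + 4)*(s - 5)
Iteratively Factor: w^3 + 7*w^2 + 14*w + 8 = (w + 1)*(w^2 + 6*w + 8) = (w + 1)*(w + 4)*(w + 2)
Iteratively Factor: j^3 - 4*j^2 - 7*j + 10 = (j + 2)*(j^2 - 6*j + 5) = (j - 5)*(j + 2)*(j - 1)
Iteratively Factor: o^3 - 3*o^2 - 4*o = (o - 4)*(o^2 + o) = (o - 4)*(o + 1)*(o)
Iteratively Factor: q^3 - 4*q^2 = (q - 4)*(q^2) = q*(q - 4)*(q)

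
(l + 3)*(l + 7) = l^2 + 10*l + 21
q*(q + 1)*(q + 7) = q^3 + 8*q^2 + 7*q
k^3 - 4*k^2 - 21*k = k*(k - 7)*(k + 3)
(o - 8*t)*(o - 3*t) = o^2 - 11*o*t + 24*t^2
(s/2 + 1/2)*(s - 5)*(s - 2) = s^3/2 - 3*s^2 + 3*s/2 + 5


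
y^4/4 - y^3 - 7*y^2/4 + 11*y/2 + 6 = (y/2 + 1/2)*(y/2 + 1)*(y - 4)*(y - 3)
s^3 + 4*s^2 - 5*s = s*(s - 1)*(s + 5)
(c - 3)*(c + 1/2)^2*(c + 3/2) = c^4 - c^3/2 - 23*c^2/4 - 39*c/8 - 9/8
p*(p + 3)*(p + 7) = p^3 + 10*p^2 + 21*p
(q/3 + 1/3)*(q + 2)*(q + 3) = q^3/3 + 2*q^2 + 11*q/3 + 2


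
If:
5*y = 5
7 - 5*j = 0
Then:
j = 7/5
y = 1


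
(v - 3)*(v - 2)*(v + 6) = v^3 + v^2 - 24*v + 36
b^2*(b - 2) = b^3 - 2*b^2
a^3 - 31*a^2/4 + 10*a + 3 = (a - 6)*(a - 2)*(a + 1/4)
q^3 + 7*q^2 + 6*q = q*(q + 1)*(q + 6)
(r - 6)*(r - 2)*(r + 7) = r^3 - r^2 - 44*r + 84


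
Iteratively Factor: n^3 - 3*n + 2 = (n - 1)*(n^2 + n - 2) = (n - 1)*(n + 2)*(n - 1)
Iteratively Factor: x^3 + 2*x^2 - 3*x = (x)*(x^2 + 2*x - 3) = x*(x + 3)*(x - 1)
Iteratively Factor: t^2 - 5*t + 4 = (t - 4)*(t - 1)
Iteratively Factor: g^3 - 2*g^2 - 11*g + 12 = (g - 1)*(g^2 - g - 12) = (g - 1)*(g + 3)*(g - 4)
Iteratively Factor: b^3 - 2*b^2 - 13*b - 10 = (b + 1)*(b^2 - 3*b - 10) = (b - 5)*(b + 1)*(b + 2)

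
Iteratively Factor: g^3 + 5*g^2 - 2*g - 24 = (g - 2)*(g^2 + 7*g + 12) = (g - 2)*(g + 3)*(g + 4)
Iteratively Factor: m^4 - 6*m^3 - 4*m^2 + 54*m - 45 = (m - 5)*(m^3 - m^2 - 9*m + 9) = (m - 5)*(m - 3)*(m^2 + 2*m - 3) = (m - 5)*(m - 3)*(m + 3)*(m - 1)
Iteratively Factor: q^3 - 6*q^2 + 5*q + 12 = (q - 3)*(q^2 - 3*q - 4) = (q - 4)*(q - 3)*(q + 1)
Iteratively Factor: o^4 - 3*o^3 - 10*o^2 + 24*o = (o + 3)*(o^3 - 6*o^2 + 8*o) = (o - 2)*(o + 3)*(o^2 - 4*o) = (o - 4)*(o - 2)*(o + 3)*(o)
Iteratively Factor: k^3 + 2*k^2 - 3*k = (k - 1)*(k^2 + 3*k) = (k - 1)*(k + 3)*(k)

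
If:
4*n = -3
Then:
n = -3/4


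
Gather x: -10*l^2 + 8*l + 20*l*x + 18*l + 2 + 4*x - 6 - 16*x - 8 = -10*l^2 + 26*l + x*(20*l - 12) - 12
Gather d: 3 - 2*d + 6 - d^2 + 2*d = 9 - d^2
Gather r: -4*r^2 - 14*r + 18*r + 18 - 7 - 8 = -4*r^2 + 4*r + 3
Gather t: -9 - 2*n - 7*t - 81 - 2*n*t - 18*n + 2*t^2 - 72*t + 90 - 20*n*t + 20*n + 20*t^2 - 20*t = 22*t^2 + t*(-22*n - 99)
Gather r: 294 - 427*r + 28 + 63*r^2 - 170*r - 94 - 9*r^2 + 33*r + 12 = 54*r^2 - 564*r + 240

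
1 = 1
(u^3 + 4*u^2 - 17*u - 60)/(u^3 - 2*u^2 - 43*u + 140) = (u^2 + 8*u + 15)/(u^2 + 2*u - 35)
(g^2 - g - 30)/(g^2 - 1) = (g^2 - g - 30)/(g^2 - 1)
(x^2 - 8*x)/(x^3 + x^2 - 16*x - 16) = x*(x - 8)/(x^3 + x^2 - 16*x - 16)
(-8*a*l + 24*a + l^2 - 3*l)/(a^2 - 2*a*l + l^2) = (-8*a*l + 24*a + l^2 - 3*l)/(a^2 - 2*a*l + l^2)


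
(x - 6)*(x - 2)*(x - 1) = x^3 - 9*x^2 + 20*x - 12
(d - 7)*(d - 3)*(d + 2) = d^3 - 8*d^2 + d + 42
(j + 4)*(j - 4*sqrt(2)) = j^2 - 4*sqrt(2)*j + 4*j - 16*sqrt(2)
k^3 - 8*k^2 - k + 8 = (k - 8)*(k - 1)*(k + 1)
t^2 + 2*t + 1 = (t + 1)^2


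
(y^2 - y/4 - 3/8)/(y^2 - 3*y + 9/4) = (8*y^2 - 2*y - 3)/(2*(4*y^2 - 12*y + 9))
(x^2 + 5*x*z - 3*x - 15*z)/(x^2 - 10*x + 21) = (x + 5*z)/(x - 7)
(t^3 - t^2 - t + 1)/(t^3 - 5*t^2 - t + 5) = (t - 1)/(t - 5)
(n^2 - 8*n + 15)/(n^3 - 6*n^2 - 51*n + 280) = (n - 3)/(n^2 - n - 56)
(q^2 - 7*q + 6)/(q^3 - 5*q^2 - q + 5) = (q - 6)/(q^2 - 4*q - 5)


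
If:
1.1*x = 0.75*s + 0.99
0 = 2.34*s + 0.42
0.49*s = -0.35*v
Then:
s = -0.18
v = 0.25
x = 0.78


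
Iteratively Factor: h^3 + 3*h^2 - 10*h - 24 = (h - 3)*(h^2 + 6*h + 8) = (h - 3)*(h + 4)*(h + 2)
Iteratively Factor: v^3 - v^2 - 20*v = (v)*(v^2 - v - 20) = v*(v - 5)*(v + 4)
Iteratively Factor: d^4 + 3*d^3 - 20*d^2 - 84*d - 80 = (d + 4)*(d^3 - d^2 - 16*d - 20) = (d - 5)*(d + 4)*(d^2 + 4*d + 4) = (d - 5)*(d + 2)*(d + 4)*(d + 2)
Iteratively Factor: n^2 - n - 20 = (n + 4)*(n - 5)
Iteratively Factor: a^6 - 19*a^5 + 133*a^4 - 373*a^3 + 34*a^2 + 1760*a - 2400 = (a + 2)*(a^5 - 21*a^4 + 175*a^3 - 723*a^2 + 1480*a - 1200) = (a - 4)*(a + 2)*(a^4 - 17*a^3 + 107*a^2 - 295*a + 300) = (a - 4)*(a - 3)*(a + 2)*(a^3 - 14*a^2 + 65*a - 100) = (a - 5)*(a - 4)*(a - 3)*(a + 2)*(a^2 - 9*a + 20) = (a - 5)*(a - 4)^2*(a - 3)*(a + 2)*(a - 5)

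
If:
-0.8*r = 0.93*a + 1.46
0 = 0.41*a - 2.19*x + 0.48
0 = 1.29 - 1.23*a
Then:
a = 1.05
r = -3.04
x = 0.42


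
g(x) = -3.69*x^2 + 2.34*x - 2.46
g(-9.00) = -322.41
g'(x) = 2.34 - 7.38*x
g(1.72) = -9.35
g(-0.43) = -4.15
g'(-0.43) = 5.51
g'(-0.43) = 5.51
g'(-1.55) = 13.78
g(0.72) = -2.69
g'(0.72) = -2.97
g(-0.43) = -4.15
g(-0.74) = -6.21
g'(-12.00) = 90.90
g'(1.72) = -10.35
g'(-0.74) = 7.80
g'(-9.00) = 68.76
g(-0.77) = -6.45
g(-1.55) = -14.95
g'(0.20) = 0.86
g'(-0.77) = 8.02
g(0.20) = -2.14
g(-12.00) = -561.90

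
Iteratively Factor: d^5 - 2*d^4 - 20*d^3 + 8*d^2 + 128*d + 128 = (d + 2)*(d^4 - 4*d^3 - 12*d^2 + 32*d + 64) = (d + 2)^2*(d^3 - 6*d^2 + 32) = (d - 4)*(d + 2)^2*(d^2 - 2*d - 8) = (d - 4)*(d + 2)^3*(d - 4)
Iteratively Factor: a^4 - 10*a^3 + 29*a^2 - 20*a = (a - 4)*(a^3 - 6*a^2 + 5*a) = (a - 5)*(a - 4)*(a^2 - a) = (a - 5)*(a - 4)*(a - 1)*(a)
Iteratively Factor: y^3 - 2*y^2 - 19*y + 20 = (y - 5)*(y^2 + 3*y - 4) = (y - 5)*(y + 4)*(y - 1)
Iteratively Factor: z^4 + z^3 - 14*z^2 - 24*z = (z)*(z^3 + z^2 - 14*z - 24) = z*(z + 3)*(z^2 - 2*z - 8) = z*(z + 2)*(z + 3)*(z - 4)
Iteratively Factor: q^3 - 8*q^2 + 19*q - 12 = (q - 4)*(q^2 - 4*q + 3) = (q - 4)*(q - 3)*(q - 1)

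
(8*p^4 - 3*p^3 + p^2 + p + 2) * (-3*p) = -24*p^5 + 9*p^4 - 3*p^3 - 3*p^2 - 6*p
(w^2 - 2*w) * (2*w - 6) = 2*w^3 - 10*w^2 + 12*w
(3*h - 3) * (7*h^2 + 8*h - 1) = 21*h^3 + 3*h^2 - 27*h + 3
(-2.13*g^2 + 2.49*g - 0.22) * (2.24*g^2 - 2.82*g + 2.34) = -4.7712*g^4 + 11.5842*g^3 - 12.4988*g^2 + 6.447*g - 0.5148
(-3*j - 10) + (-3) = -3*j - 13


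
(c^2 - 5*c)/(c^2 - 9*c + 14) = c*(c - 5)/(c^2 - 9*c + 14)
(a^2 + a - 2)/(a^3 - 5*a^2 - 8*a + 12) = 1/(a - 6)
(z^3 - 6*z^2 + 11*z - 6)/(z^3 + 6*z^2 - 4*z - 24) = (z^2 - 4*z + 3)/(z^2 + 8*z + 12)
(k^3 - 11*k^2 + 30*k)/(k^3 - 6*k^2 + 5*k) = (k - 6)/(k - 1)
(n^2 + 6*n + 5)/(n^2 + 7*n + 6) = (n + 5)/(n + 6)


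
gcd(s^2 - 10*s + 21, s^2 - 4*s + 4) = 1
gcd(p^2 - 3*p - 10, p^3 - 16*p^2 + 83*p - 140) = p - 5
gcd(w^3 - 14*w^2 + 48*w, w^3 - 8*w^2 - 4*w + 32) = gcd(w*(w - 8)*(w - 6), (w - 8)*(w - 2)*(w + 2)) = w - 8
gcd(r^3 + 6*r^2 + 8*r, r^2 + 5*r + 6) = r + 2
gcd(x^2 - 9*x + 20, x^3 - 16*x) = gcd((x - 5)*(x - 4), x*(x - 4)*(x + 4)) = x - 4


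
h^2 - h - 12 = (h - 4)*(h + 3)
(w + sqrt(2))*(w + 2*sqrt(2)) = w^2 + 3*sqrt(2)*w + 4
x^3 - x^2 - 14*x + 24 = (x - 3)*(x - 2)*(x + 4)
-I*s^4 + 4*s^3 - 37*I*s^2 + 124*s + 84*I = (s - 6*I)*(s + 2*I)*(s + 7*I)*(-I*s + 1)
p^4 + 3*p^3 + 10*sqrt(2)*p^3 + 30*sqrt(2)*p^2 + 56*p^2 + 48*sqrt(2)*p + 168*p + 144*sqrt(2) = (p + 3)*(p + 2*sqrt(2))^2*(p + 6*sqrt(2))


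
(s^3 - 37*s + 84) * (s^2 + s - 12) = s^5 + s^4 - 49*s^3 + 47*s^2 + 528*s - 1008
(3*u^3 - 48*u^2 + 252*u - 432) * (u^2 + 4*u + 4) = 3*u^5 - 36*u^4 + 72*u^3 + 384*u^2 - 720*u - 1728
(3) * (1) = 3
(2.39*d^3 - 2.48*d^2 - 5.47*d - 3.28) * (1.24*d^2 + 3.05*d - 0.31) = 2.9636*d^5 + 4.2143*d^4 - 15.0877*d^3 - 19.9819*d^2 - 8.3083*d + 1.0168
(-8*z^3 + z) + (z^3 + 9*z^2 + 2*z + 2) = -7*z^3 + 9*z^2 + 3*z + 2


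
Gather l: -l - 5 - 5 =-l - 10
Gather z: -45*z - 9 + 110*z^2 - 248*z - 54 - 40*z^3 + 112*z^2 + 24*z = -40*z^3 + 222*z^2 - 269*z - 63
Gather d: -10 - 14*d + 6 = -14*d - 4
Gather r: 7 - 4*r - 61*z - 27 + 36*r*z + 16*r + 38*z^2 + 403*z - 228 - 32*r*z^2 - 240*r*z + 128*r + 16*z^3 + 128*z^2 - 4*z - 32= r*(-32*z^2 - 204*z + 140) + 16*z^3 + 166*z^2 + 338*z - 280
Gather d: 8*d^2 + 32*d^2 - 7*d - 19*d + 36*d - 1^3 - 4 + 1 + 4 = 40*d^2 + 10*d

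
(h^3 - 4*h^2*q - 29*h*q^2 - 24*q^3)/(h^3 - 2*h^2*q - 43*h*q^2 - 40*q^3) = (h + 3*q)/(h + 5*q)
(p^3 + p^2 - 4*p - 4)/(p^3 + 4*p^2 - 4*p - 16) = (p + 1)/(p + 4)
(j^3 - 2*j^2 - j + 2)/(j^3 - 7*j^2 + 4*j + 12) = (j - 1)/(j - 6)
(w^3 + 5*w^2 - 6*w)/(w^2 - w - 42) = w*(w - 1)/(w - 7)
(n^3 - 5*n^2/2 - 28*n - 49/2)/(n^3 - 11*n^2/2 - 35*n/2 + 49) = (n + 1)/(n - 2)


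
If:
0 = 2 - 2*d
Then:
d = 1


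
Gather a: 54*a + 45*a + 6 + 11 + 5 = 99*a + 22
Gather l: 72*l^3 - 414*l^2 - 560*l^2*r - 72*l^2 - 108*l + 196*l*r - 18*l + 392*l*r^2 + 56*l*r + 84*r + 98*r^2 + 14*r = 72*l^3 + l^2*(-560*r - 486) + l*(392*r^2 + 252*r - 126) + 98*r^2 + 98*r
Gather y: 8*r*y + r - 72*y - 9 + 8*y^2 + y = r + 8*y^2 + y*(8*r - 71) - 9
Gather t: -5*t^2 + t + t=-5*t^2 + 2*t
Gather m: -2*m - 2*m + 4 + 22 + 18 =44 - 4*m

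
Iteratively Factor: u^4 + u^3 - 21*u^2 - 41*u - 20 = (u + 1)*(u^3 - 21*u - 20) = (u + 1)*(u + 4)*(u^2 - 4*u - 5) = (u - 5)*(u + 1)*(u + 4)*(u + 1)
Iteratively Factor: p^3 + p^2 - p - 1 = (p + 1)*(p^2 - 1) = (p - 1)*(p + 1)*(p + 1)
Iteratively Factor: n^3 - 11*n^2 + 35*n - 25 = (n - 5)*(n^2 - 6*n + 5) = (n - 5)^2*(n - 1)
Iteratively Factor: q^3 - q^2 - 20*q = (q - 5)*(q^2 + 4*q) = (q - 5)*(q + 4)*(q)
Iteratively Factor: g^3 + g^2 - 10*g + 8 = (g - 1)*(g^2 + 2*g - 8) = (g - 2)*(g - 1)*(g + 4)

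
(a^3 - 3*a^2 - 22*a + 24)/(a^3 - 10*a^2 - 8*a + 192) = (a - 1)/(a - 8)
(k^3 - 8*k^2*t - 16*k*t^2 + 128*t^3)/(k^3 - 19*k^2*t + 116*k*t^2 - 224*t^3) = (-k - 4*t)/(-k + 7*t)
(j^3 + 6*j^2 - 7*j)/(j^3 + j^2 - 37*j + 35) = j/(j - 5)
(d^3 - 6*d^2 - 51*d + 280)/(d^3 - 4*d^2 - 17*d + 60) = (d^2 - d - 56)/(d^2 + d - 12)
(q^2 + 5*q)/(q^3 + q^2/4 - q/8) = 8*(q + 5)/(8*q^2 + 2*q - 1)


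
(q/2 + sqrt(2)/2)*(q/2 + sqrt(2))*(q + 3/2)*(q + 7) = q^4/4 + 3*sqrt(2)*q^3/4 + 17*q^3/8 + 29*q^2/8 + 51*sqrt(2)*q^2/8 + 17*q/2 + 63*sqrt(2)*q/8 + 21/2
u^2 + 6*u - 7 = (u - 1)*(u + 7)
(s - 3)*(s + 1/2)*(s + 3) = s^3 + s^2/2 - 9*s - 9/2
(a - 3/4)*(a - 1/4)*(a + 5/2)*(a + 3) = a^4 + 9*a^3/2 + 35*a^2/16 - 207*a/32 + 45/32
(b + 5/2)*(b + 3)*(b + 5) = b^3 + 21*b^2/2 + 35*b + 75/2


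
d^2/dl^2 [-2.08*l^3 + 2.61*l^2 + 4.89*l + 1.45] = 5.22 - 12.48*l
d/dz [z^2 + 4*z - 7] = 2*z + 4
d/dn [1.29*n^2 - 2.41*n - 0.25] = 2.58*n - 2.41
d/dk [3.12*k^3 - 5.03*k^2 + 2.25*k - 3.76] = 9.36*k^2 - 10.06*k + 2.25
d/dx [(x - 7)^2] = 2*x - 14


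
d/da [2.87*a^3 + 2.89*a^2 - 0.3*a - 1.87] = 8.61*a^2 + 5.78*a - 0.3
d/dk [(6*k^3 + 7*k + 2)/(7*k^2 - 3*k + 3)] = (42*k^4 - 36*k^3 + 5*k^2 - 28*k + 27)/(49*k^4 - 42*k^3 + 51*k^2 - 18*k + 9)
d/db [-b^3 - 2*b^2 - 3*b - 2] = -3*b^2 - 4*b - 3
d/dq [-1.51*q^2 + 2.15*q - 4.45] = 2.15 - 3.02*q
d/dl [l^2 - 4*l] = 2*l - 4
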